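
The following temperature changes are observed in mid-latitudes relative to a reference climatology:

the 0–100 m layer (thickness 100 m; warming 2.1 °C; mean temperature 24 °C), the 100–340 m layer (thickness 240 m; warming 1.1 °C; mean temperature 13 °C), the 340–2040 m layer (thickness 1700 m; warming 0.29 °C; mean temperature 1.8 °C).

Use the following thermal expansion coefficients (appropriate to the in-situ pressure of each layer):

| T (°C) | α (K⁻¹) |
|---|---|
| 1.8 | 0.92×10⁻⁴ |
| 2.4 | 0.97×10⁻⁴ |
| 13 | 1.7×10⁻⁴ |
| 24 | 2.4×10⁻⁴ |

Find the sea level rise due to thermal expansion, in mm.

Layer 1 at 24 °C → α = 2.4×10⁻⁴ K⁻¹
Layer 2 at 13 °C → α = 1.7×10⁻⁴ K⁻¹
Layer 3 at 1.8 °C → α = 0.92×10⁻⁴ K⁻¹
Layer 1: 2.1 × 100 × 2.4×10⁻⁴ = 0.05040 m
Layer 2: 240 × 1.1 × 1.7×10⁻⁴ = 0.04488 m
0.92×10⁻⁴ × 1700 × 0.29 = 0.045356 m
Δh = 0.05040 + 0.04488 + 0.045356 = 0.140636 m

Δh = 140 mm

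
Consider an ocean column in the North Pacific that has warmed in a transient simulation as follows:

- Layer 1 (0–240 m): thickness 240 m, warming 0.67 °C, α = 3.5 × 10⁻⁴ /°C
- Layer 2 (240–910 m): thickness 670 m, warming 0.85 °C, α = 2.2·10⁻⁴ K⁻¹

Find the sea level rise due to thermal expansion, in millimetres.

0–240 m: 240 × 0.67 × 3.5×10⁻⁴ = 0.05628 m
240–910 m: 670 × 0.85 × 2.2×10⁻⁴ = 0.12529 m
Δh = 0.05628 + 0.12529 = 0.18157 m

Δh ≈ 180 mm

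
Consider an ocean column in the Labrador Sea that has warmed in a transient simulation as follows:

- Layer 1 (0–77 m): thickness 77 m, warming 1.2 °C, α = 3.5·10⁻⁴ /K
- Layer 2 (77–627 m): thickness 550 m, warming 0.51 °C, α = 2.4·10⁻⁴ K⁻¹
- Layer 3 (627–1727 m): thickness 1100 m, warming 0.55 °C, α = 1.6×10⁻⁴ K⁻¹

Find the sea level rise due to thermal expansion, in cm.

1.2 × 3.5×10⁻⁴ × 77 = 0.03234 m
2.4×10⁻⁴ × 550 × 0.51 = 0.06732 m
Layer 3: 1100 × 0.55 × 1.6×10⁻⁴ = 0.09680 m
Δh = 0.03234 + 0.06732 + 0.09680 = 0.19646 m

19.6 cm of thermosteric rise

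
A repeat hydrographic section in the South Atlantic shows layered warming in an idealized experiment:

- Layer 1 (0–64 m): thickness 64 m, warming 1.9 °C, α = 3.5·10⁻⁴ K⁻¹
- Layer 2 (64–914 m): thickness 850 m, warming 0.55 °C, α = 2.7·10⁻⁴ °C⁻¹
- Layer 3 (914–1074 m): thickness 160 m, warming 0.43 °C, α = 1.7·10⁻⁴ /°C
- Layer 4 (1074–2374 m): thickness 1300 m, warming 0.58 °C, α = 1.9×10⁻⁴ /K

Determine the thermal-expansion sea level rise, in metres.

about 0.32 m

Layer 1: 64 × 3.5×10⁻⁴ × 1.9 = 0.04256 m
2.7×10⁻⁴ × 850 × 0.55 = 0.126225 m
160 × 1.7×10⁻⁴ × 0.43 = 0.011696 m
Layer 4: 1.9×10⁻⁴ × 1300 × 0.58 = 0.14326 m
Δh = 0.04256 + 0.126225 + 0.011696 + 0.14326 = 0.323741 m ≈ 0.32 m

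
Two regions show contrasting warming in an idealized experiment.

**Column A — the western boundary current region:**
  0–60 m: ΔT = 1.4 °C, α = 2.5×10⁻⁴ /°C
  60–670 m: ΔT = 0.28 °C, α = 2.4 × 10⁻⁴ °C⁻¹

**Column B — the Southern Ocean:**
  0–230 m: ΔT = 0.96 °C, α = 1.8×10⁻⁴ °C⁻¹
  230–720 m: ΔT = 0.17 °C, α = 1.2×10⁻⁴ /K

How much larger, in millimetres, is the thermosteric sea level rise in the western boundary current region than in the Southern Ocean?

12.3 mm larger

A 0–60 m: 1.4 × 2.5×10⁻⁴ × 60 = 0.02100 m
A Layer 2: 0.28 × 610 × 2.4×10⁻⁴ = 0.040992 m
A total: 0.061992 m
B Layer 1: 230 × 0.96 × 1.8×10⁻⁴ = 0.039744 m
B Layer 2: 1.2×10⁻⁴ × 0.17 × 490 = 0.009996 m
B total: 0.04974 m
Difference: 0.061992 − 0.04974 = 0.012252 m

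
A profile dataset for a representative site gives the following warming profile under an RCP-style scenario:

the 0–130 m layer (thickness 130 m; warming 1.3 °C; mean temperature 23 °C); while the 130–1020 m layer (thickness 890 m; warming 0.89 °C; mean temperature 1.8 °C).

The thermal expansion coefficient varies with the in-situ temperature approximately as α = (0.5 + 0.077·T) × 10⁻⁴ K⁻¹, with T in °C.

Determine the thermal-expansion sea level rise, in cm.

Δh = 8.90 cm

Layer 1: α = (0.5 + 0.077×23)×10⁻⁴ = 2.271×10⁻⁴ K⁻¹
Layer 2: α = (0.5 + 0.077×1.8)×10⁻⁴ = 0.6386×10⁻⁴ K⁻¹
130 × 2.271×10⁻⁴ × 1.3 = 0.0383799 m
Layer 2: 890 × 0.89 × 0.6386×10⁻⁴ = 0.050583506 m
Δh = 0.0383799 + 0.050583506 = 0.088963406 m ≈ 8.90 cm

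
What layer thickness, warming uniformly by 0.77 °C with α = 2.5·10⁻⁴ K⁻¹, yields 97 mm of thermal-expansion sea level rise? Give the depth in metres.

H = Δh/(αΔT) = 0.097 / (2.5×10⁻⁴ × 0.77) ≈ 503.9 m

500 m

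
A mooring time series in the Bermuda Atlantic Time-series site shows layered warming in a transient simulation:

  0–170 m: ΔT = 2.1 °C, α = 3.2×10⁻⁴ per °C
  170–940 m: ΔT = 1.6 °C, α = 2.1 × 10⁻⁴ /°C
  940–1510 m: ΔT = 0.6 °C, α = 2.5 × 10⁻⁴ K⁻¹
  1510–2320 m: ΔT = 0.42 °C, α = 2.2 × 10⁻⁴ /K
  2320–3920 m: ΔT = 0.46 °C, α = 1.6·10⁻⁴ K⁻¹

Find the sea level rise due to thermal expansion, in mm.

3.2×10⁻⁴ × 170 × 2.1 = 0.11424 m
170–940 m: 2.1×10⁻⁴ × 770 × 1.6 = 0.25872 m
Layer 3: 2.5×10⁻⁴ × 570 × 0.6 = 0.08550 m
2.2×10⁻⁴ × 810 × 0.42 = 0.074844 m
Layer 5: 0.46 × 1.6×10⁻⁴ × 1600 = 0.11776 m
Δh = 0.11424 + 0.25872 + 0.08550 + 0.074844 + 0.11776 = 0.651064 m

651 mm of thermosteric rise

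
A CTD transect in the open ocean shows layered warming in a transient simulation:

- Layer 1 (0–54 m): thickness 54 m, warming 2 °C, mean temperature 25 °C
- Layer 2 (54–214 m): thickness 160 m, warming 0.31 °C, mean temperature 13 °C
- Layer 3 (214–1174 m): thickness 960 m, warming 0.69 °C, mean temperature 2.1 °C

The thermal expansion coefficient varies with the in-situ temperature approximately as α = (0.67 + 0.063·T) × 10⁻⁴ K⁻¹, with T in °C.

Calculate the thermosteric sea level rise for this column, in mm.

Layer 1: α = (0.67 + 0.063×25)×10⁻⁴ = 2.245×10⁻⁴ K⁻¹
Layer 2: α = (0.67 + 0.063×13)×10⁻⁴ = 1.489×10⁻⁴ K⁻¹
Layer 3: α = (0.67 + 0.063×2.1)×10⁻⁴ = 0.8023×10⁻⁴ K⁻¹
0–54 m: 2 × 2.245×10⁻⁴ × 54 = 0.024246 m
Layer 2: 1.489×10⁻⁴ × 160 × 0.31 = 0.00738544 m
Layer 3: 0.8023×10⁻⁴ × 960 × 0.69 = 0.053144352 m
Δh = 0.024246 + 0.00738544 + 0.053144352 = 0.084775792 m

Δh = 84.8 mm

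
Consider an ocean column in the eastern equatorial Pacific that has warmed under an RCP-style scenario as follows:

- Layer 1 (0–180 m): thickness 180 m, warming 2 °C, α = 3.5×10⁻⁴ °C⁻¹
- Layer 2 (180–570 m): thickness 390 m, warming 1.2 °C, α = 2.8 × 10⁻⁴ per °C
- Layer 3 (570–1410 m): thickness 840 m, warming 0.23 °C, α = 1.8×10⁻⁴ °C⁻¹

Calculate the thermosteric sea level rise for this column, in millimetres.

Layer 1: 2 × 180 × 3.5×10⁻⁴ = 0.12600 m
Layer 2: 1.2 × 2.8×10⁻⁴ × 390 = 0.13104 m
840 × 1.8×10⁻⁴ × 0.23 = 0.034776 m
Δh = 0.12600 + 0.13104 + 0.034776 = 0.291816 m ≈ 290 mm

Δh ≈ 290 mm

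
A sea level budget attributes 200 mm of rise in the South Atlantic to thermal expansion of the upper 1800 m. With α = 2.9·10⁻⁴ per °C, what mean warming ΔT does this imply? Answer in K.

ΔT = Δh/(αH) = 0.2 / (2.9×10⁻⁴ × 1800) ≈ 0.3831 K

0.383 K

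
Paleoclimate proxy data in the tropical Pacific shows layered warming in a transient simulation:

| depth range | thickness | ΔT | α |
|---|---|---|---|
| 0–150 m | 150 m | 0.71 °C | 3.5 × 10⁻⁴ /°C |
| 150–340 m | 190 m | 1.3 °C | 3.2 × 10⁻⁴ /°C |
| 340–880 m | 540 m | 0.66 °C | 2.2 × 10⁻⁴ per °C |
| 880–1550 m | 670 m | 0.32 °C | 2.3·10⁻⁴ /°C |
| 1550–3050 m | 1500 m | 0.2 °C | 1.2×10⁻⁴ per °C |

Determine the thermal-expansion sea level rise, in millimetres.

about 280 mm

Layer 1: 0.71 × 3.5×10⁻⁴ × 150 = 0.037275 m
150–340 m: 3.2×10⁻⁴ × 190 × 1.3 = 0.07904 m
Layer 3: 540 × 0.66 × 2.2×10⁻⁴ = 0.078408 m
0.32 × 2.3×10⁻⁴ × 670 = 0.049312 m
Layer 5: 0.2 × 1500 × 1.2×10⁻⁴ = 0.03600 m
Δh = 0.037275 + 0.07904 + 0.078408 + 0.049312 + 0.03600 = 0.280035 m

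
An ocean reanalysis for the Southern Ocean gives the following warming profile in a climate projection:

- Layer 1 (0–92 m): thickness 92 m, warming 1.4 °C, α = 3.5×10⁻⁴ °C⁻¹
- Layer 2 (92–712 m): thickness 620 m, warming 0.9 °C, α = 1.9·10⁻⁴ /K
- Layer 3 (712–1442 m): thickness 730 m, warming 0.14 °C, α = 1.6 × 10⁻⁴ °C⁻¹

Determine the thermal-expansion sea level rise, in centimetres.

Δh = 16.7 cm

92 × 1.4 × 3.5×10⁻⁴ = 0.04508 m
Layer 2: 0.9 × 1.9×10⁻⁴ × 620 = 0.10602 m
0.14 × 730 × 1.6×10⁻⁴ = 0.016352 m
Δh = 0.04508 + 0.10602 + 0.016352 = 0.167452 m ≈ 16.7 cm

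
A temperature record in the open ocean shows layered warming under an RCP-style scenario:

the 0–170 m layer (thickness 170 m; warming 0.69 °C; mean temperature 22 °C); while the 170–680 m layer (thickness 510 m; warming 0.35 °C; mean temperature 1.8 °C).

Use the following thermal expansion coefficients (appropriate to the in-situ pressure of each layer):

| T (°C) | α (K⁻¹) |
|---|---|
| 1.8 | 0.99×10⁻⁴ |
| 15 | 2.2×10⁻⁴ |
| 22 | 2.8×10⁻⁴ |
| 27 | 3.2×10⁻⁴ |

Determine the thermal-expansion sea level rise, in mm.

50.5 mm of thermosteric rise

Layer 1 at 22 °C → α = 2.8×10⁻⁴ K⁻¹
Layer 2 at 1.8 °C → α = 0.99×10⁻⁴ K⁻¹
0.69 × 170 × 2.8×10⁻⁴ = 0.032844 m
Layer 2: 0.35 × 510 × 0.99×10⁻⁴ = 0.0176715 m
Δh = 0.032844 + 0.0176715 = 0.0505155 m ≈ 50.5 mm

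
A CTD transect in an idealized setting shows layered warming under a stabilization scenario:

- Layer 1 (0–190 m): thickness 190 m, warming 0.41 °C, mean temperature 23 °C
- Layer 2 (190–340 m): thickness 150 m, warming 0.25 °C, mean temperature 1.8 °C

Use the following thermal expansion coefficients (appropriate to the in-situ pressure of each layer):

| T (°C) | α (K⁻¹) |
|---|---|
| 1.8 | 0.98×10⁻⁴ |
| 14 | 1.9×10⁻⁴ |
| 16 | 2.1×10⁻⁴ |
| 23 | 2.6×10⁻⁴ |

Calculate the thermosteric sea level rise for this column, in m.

Layer 1 at 23 °C → α = 2.6×10⁻⁴ K⁻¹
Layer 2 at 1.8 °C → α = 0.98×10⁻⁴ K⁻¹
0–190 m: 2.6×10⁻⁴ × 190 × 0.41 = 0.020254 m
190–340 m: 0.98×10⁻⁴ × 0.25 × 150 = 0.003675 m
Δh = 0.020254 + 0.003675 = 0.023929 m ≈ 0.024 m

0.024 m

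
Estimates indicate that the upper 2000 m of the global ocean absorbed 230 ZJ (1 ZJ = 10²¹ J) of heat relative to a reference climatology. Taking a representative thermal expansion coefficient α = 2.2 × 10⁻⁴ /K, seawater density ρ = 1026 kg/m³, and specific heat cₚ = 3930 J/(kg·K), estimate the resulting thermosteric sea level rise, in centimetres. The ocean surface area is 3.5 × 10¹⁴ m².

3.59 cm of thermosteric rise

Per unit area: Q = 230×10²¹ / (3.5×10¹⁴) ≈ 6.571×10⁸ J/m²
Δh = αQ/(ρcₚ) = 2.2×10⁻⁴ × 6.571×10⁸ / (1026 × 3930) ≈ 0.035852 m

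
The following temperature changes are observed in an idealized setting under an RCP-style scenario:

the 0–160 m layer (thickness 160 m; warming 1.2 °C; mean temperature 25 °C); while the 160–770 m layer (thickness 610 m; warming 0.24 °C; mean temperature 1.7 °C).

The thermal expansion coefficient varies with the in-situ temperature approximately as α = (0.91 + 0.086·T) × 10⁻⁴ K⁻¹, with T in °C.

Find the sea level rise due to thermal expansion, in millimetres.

Layer 1: α = (0.91 + 0.086×25)×10⁻⁴ = 3.06×10⁻⁴ K⁻¹
Layer 2: α = (0.91 + 0.086×1.7)×10⁻⁴ = 1.0562×10⁻⁴ K⁻¹
Layer 1: 1.2 × 160 × 3.06×10⁻⁴ = 0.058752 m
610 × 1.0562×10⁻⁴ × 0.24 = 0.015462768 m
Δh = 0.058752 + 0.015462768 = 0.074214768 m ≈ 74.2 mm

74.2 mm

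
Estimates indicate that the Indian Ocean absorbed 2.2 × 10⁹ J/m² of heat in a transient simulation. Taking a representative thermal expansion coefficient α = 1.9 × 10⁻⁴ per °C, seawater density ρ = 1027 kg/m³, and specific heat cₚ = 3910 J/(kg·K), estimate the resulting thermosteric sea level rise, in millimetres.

Δh ≈ 100 mm

Δh = αQ/(ρcₚ) = 1.9×10⁻⁴ × 2.2×10⁹ / (1027 × 3910) ≈ 0.10409 m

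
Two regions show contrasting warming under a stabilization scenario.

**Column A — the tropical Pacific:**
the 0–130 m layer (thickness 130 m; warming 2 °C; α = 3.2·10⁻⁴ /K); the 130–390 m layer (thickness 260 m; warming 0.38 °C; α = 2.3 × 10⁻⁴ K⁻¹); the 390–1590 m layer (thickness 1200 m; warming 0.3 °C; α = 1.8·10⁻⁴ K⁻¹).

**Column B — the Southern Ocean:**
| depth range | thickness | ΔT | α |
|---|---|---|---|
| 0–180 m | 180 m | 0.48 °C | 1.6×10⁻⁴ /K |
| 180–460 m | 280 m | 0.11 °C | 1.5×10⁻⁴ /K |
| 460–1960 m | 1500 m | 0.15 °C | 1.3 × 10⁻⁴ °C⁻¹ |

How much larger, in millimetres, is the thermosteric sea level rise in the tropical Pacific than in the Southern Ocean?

A Layer 1: 130 × 2 × 3.2×10⁻⁴ = 0.08320 m
A Layer 2: 260 × 2.3×10⁻⁴ × 0.38 = 0.022724 m
A Layer 3: 1.8×10⁻⁴ × 0.3 × 1200 = 0.06480 m
A total: 0.170724 m
B Layer 1: 180 × 0.48 × 1.6×10⁻⁴ = 0.013824 m
B 180–460 m: 280 × 0.11 × 1.5×10⁻⁴ = 0.00462 m
B 0.15 × 1500 × 1.3×10⁻⁴ = 0.02925 m
B total: 0.047694 m
Difference: 0.170724 − 0.047694 = 0.12303 m

123 mm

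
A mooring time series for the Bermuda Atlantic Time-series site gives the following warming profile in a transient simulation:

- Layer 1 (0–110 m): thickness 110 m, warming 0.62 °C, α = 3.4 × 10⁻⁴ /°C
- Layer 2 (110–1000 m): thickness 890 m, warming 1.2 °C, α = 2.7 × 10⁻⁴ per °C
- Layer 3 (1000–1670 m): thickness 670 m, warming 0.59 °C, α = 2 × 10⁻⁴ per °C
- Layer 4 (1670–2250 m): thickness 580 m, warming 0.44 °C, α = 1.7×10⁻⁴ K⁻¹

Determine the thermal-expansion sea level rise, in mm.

Layer 1: 110 × 3.4×10⁻⁴ × 0.62 = 0.023188 m
110–1000 m: 890 × 2.7×10⁻⁴ × 1.2 = 0.28836 m
1000–1670 m: 670 × 2×10⁻⁴ × 0.59 = 0.07906 m
Layer 4: 0.44 × 1.7×10⁻⁴ × 580 = 0.043384 m
Δh = 0.023188 + 0.28836 + 0.07906 + 0.043384 = 0.433992 m ≈ 434 mm

Δh ≈ 434 mm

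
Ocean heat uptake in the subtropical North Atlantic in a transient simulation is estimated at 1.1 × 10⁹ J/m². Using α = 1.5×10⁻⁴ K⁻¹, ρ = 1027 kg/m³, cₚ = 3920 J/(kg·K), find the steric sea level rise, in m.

Δh = 0.041 m

Δh = αQ/(ρcₚ) = 1.5×10⁻⁴ × 1.1×10⁹ / (1027 × 3920) ≈ 0.040985 m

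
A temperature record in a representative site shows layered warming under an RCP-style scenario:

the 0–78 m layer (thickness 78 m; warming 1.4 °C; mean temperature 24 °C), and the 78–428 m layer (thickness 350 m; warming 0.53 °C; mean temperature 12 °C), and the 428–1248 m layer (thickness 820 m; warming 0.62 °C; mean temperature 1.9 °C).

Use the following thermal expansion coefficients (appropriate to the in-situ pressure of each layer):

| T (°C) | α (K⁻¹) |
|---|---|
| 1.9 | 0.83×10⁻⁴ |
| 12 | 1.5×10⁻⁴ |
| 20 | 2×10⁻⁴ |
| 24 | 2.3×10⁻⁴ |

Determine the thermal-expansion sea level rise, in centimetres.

9.5 cm of thermosteric rise

Layer 1 at 24 °C → α = 2.3×10⁻⁴ K⁻¹
Layer 2 at 12 °C → α = 1.5×10⁻⁴ K⁻¹
Layer 3 at 1.9 °C → α = 0.83×10⁻⁴ K⁻¹
Layer 1: 2.3×10⁻⁴ × 1.4 × 78 = 0.025116 m
78–428 m: 0.53 × 350 × 1.5×10⁻⁴ = 0.027825 m
428–1248 m: 820 × 0.62 × 0.83×10⁻⁴ = 0.0421972 m
Δh = 0.025116 + 0.027825 + 0.0421972 = 0.0951382 m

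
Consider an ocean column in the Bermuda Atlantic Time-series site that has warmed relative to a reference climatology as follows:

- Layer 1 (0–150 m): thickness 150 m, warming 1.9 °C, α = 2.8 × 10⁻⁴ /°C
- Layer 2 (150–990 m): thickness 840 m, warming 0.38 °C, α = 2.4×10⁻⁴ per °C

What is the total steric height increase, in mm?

about 156 mm

1.9 × 2.8×10⁻⁴ × 150 = 0.07980 m
Layer 2: 840 × 2.4×10⁻⁴ × 0.38 = 0.076608 m
Δh = 0.07980 + 0.076608 = 0.156408 m ≈ 156 mm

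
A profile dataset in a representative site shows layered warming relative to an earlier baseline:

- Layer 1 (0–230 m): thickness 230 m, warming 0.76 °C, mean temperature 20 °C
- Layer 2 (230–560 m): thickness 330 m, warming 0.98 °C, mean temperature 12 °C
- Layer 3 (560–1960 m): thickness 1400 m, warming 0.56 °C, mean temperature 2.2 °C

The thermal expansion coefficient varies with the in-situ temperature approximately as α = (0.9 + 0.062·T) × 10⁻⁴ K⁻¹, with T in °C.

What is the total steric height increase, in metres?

Layer 1: α = (0.9 + 0.062×20)×10⁻⁴ = 2.14×10⁻⁴ K⁻¹
Layer 2: α = (0.9 + 0.062×12)×10⁻⁴ = 1.644×10⁻⁴ K⁻¹
Layer 3: α = (0.9 + 0.062×2.2)×10⁻⁴ = 1.0364×10⁻⁴ K⁻¹
Layer 1: 2.14×10⁻⁴ × 0.76 × 230 = 0.0374072 m
Layer 2: 1.644×10⁻⁴ × 0.98 × 330 = 0.05316696 m
Layer 3: 1400 × 0.56 × 1.0364×10⁻⁴ = 0.08125376 m
Δh = 0.0374072 + 0.05316696 + 0.08125376 = 0.17182792 m ≈ 0.172 m

about 0.172 m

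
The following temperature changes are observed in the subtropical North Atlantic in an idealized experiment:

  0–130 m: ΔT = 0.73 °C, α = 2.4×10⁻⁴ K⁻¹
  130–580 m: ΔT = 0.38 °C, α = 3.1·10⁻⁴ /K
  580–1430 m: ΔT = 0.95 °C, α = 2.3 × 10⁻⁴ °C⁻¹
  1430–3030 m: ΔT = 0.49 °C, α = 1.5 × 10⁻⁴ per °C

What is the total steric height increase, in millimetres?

130 × 0.73 × 2.4×10⁻⁴ = 0.022776 m
Layer 2: 450 × 0.38 × 3.1×10⁻⁴ = 0.05301 m
580–1430 m: 2.3×10⁻⁴ × 850 × 0.95 = 0.185725 m
Layer 4: 0.49 × 1600 × 1.5×10⁻⁴ = 0.11760 m
Δh = 0.022776 + 0.05301 + 0.185725 + 0.11760 = 0.379111 m ≈ 379 mm

Δh = 379 mm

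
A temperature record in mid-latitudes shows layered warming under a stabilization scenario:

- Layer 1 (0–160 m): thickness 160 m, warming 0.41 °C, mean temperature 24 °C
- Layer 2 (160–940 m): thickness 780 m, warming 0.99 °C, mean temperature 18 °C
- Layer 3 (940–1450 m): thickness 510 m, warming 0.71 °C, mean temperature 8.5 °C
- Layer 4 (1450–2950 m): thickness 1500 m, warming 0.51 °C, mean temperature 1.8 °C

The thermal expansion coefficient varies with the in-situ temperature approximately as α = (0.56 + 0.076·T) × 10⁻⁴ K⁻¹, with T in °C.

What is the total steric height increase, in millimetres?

Layer 1: α = (0.56 + 0.076×24)×10⁻⁴ = 2.384×10⁻⁴ K⁻¹
Layer 2: α = (0.56 + 0.076×18)×10⁻⁴ = 1.928×10⁻⁴ K⁻¹
Layer 3: α = (0.56 + 0.076×8.5)×10⁻⁴ = 1.206×10⁻⁴ K⁻¹
Layer 4: α = (0.56 + 0.076×1.8)×10⁻⁴ = 0.6968×10⁻⁴ K⁻¹
Layer 1: 160 × 2.384×10⁻⁴ × 0.41 = 0.01563904 m
160–940 m: 780 × 1.928×10⁻⁴ × 0.99 = 0.14888016 m
510 × 0.71 × 1.206×10⁻⁴ = 0.04366926 m
Layer 4: 0.6968×10⁻⁴ × 1500 × 0.51 = 0.0533052 m
Δh = 0.01563904 + 0.14888016 + 0.04366926 + 0.0533052 = 0.26149366 m

Δh ≈ 261 mm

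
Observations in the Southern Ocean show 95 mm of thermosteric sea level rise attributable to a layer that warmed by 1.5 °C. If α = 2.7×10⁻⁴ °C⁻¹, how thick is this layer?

H = Δh/(αΔT) = 0.095 / (2.7×10⁻⁴ × 1.5) ≈ 234.6 m

230 m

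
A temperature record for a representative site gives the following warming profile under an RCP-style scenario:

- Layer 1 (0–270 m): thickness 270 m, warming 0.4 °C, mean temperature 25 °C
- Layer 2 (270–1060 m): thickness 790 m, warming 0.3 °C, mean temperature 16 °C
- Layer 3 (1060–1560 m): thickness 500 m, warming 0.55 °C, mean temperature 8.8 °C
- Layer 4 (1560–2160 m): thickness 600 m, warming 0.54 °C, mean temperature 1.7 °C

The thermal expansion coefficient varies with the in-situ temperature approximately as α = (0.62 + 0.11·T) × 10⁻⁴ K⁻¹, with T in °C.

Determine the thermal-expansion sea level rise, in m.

Layer 1: α = (0.62 + 0.11×25)×10⁻⁴ = 3.37×10⁻⁴ K⁻¹
Layer 2: α = (0.62 + 0.11×16)×10⁻⁴ = 2.38×10⁻⁴ K⁻¹
Layer 3: α = (0.62 + 0.11×8.8)×10⁻⁴ = 1.588×10⁻⁴ K⁻¹
Layer 4: α = (0.62 + 0.11×1.7)×10⁻⁴ = 0.807×10⁻⁴ K⁻¹
0–270 m: 0.4 × 3.37×10⁻⁴ × 270 = 0.036396 m
270–1060 m: 790 × 0.3 × 2.38×10⁻⁴ = 0.056406 m
500 × 0.55 × 1.588×10⁻⁴ = 0.04367 m
Layer 4: 600 × 0.807×10⁻⁴ × 0.54 = 0.0261468 m
Δh = 0.036396 + 0.056406 + 0.04367 + 0.0261468 = 0.1626188 m

0.16 m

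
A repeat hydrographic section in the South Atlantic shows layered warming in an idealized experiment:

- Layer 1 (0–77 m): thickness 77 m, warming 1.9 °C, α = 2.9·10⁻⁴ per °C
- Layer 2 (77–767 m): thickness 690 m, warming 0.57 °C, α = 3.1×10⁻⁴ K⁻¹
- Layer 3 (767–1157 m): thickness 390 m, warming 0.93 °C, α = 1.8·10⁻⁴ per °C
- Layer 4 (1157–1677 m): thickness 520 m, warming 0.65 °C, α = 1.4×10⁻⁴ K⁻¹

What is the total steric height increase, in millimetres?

1.9 × 2.9×10⁻⁴ × 77 = 0.042427 m
77–767 m: 0.57 × 690 × 3.1×10⁻⁴ = 0.121923 m
0.93 × 1.8×10⁻⁴ × 390 = 0.065286 m
1157–1677 m: 520 × 1.4×10⁻⁴ × 0.65 = 0.04732 m
Δh = 0.042427 + 0.121923 + 0.065286 + 0.04732 = 0.276956 m ≈ 277 mm

Δh = 277 mm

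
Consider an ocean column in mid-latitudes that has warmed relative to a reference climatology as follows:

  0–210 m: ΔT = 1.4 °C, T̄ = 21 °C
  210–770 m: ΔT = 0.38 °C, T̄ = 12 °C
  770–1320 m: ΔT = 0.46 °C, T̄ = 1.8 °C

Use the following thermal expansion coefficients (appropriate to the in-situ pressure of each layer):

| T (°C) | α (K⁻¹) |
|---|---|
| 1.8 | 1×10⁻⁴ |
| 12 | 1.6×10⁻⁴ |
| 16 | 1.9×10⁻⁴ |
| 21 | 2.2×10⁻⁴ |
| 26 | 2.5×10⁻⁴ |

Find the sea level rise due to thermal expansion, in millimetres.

Layer 1 at 21 °C → α = 2.2×10⁻⁴ K⁻¹
Layer 2 at 12 °C → α = 1.6×10⁻⁴ K⁻¹
Layer 3 at 1.8 °C → α = 1×10⁻⁴ K⁻¹
1.4 × 2.2×10⁻⁴ × 210 = 0.06468 m
560 × 0.38 × 1.6×10⁻⁴ = 0.034048 m
770–1320 m: 1×10⁻⁴ × 0.46 × 550 = 0.02530 m
Δh = 0.06468 + 0.034048 + 0.02530 = 0.124028 m

Δh = 124 mm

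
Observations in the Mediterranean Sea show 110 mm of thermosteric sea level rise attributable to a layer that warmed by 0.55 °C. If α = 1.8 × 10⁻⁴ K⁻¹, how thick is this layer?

H = Δh/(αΔT) = 0.11 / (1.8×10⁻⁴ × 0.55) ≈ 1111 m

H ≈ 1110 m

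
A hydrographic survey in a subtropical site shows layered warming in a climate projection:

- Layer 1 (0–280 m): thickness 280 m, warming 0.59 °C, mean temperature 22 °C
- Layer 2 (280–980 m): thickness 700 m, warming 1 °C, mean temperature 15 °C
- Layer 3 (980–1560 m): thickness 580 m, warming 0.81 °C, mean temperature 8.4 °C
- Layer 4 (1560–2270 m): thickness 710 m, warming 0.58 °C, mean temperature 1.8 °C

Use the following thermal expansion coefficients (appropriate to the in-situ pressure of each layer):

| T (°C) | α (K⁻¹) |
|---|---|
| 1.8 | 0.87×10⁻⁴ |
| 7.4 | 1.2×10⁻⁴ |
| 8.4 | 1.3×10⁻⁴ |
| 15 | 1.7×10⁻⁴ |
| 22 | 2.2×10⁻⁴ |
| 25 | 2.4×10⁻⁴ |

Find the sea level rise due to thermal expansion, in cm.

25.2 cm

Layer 1 at 22 °C → α = 2.2×10⁻⁴ K⁻¹
Layer 2 at 15 °C → α = 1.7×10⁻⁴ K⁻¹
Layer 3 at 8.4 °C → α = 1.3×10⁻⁴ K⁻¹
Layer 4 at 1.8 °C → α = 0.87×10⁻⁴ K⁻¹
0–280 m: 0.59 × 2.2×10⁻⁴ × 280 = 0.036344 m
280–980 m: 1 × 1.7×10⁻⁴ × 700 = 0.11900 m
Layer 3: 1.3×10⁻⁴ × 0.81 × 580 = 0.061074 m
0.87×10⁻⁴ × 710 × 0.58 = 0.0358266 m
Δh = 0.036344 + 0.11900 + 0.061074 + 0.0358266 = 0.2522446 m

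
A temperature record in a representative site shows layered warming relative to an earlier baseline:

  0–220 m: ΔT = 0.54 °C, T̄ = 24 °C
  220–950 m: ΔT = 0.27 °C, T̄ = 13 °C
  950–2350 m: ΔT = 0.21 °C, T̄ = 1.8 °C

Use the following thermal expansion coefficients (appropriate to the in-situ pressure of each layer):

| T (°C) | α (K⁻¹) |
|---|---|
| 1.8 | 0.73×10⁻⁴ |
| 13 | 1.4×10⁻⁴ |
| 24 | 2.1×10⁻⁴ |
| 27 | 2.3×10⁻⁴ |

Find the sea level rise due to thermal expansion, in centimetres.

Δh ≈ 7.40 cm

Layer 1 at 24 °C → α = 2.1×10⁻⁴ K⁻¹
Layer 2 at 13 °C → α = 1.4×10⁻⁴ K⁻¹
Layer 3 at 1.8 °C → α = 0.73×10⁻⁴ K⁻¹
0–220 m: 220 × 0.54 × 2.1×10⁻⁴ = 0.024948 m
220–950 m: 1.4×10⁻⁴ × 0.27 × 730 = 0.027594 m
Layer 3: 0.73×10⁻⁴ × 0.21 × 1400 = 0.021462 m
Δh = 0.024948 + 0.027594 + 0.021462 = 0.074004 m ≈ 7.40 cm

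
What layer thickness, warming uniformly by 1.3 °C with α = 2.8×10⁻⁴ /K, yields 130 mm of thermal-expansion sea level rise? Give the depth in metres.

H ≈ 357 m

H = Δh/(αΔT) = 0.13 / (2.8×10⁻⁴ × 1.3) ≈ 357.1 m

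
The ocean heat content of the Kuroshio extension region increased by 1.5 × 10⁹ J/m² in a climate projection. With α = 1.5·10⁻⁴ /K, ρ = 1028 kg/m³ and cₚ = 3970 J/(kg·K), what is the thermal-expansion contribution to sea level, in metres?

Δh = αQ/(ρcₚ) = 1.5×10⁻⁴ × 1.5×10⁹ / (1028 × 3970) ≈ 0.055131 m

Δh = 0.0551 m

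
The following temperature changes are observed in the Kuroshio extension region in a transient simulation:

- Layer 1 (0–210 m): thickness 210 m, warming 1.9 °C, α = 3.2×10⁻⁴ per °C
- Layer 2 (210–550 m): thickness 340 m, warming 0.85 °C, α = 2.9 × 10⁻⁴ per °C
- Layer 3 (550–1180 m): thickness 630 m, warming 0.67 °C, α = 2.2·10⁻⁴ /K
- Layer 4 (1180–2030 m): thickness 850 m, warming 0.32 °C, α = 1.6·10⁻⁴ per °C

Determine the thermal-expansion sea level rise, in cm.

0–210 m: 1.9 × 210 × 3.2×10⁻⁴ = 0.12768 m
2.9×10⁻⁴ × 0.85 × 340 = 0.08381 m
0.67 × 630 × 2.2×10⁻⁴ = 0.092862 m
1180–2030 m: 850 × 1.6×10⁻⁴ × 0.32 = 0.04352 m
Δh = 0.12768 + 0.08381 + 0.092862 + 0.04352 = 0.347872 m ≈ 35 cm

Δh ≈ 35 cm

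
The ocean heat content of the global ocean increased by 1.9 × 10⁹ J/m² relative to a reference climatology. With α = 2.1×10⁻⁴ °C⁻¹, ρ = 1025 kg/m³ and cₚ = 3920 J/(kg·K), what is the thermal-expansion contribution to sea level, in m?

Δh = αQ/(ρcₚ) = 2.1×10⁻⁴ × 1.9×10⁹ / (1025 × 3920) ≈ 0.099303 m

0.0993 m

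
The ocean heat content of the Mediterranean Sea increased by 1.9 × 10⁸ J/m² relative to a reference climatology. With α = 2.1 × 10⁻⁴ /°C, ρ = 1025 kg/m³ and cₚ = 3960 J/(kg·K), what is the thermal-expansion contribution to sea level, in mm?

Δh = αQ/(ρcₚ) = 2.1×10⁻⁴ × 1.9×10⁸ / (1025 × 3960) ≈ 0.00983 m

9.8 mm of thermosteric rise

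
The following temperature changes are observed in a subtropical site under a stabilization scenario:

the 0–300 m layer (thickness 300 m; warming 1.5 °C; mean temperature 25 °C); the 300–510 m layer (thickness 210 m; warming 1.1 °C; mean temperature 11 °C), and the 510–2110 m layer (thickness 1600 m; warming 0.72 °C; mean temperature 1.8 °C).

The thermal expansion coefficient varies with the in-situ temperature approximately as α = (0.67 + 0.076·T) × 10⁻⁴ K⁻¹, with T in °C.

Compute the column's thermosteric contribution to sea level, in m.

Δh ≈ 0.24 m

Layer 1: α = (0.67 + 0.076×25)×10⁻⁴ = 2.57×10⁻⁴ K⁻¹
Layer 2: α = (0.67 + 0.076×11)×10⁻⁴ = 1.506×10⁻⁴ K⁻¹
Layer 3: α = (0.67 + 0.076×1.8)×10⁻⁴ = 0.8068×10⁻⁴ K⁻¹
2.57×10⁻⁴ × 1.5 × 300 = 0.11565 m
1.1 × 1.506×10⁻⁴ × 210 = 0.0347886 m
1600 × 0.8068×10⁻⁴ × 0.72 = 0.09294336 m
Δh = 0.11565 + 0.0347886 + 0.09294336 = 0.24338196 m ≈ 0.24 m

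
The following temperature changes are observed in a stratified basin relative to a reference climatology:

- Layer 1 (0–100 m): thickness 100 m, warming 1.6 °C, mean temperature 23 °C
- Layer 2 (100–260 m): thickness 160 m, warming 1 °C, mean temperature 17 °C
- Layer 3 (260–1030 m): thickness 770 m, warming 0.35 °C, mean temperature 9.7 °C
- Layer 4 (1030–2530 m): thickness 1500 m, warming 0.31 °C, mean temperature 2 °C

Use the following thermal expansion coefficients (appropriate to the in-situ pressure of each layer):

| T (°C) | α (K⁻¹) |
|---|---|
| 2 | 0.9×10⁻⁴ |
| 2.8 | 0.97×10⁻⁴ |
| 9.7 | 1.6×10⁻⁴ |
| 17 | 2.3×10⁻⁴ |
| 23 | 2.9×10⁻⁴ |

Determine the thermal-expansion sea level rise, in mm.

Layer 1 at 23 °C → α = 2.9×10⁻⁴ K⁻¹
Layer 2 at 17 °C → α = 2.3×10⁻⁴ K⁻¹
Layer 3 at 9.7 °C → α = 1.6×10⁻⁴ K⁻¹
Layer 4 at 2 °C → α = 0.9×10⁻⁴ K⁻¹
2.9×10⁻⁴ × 100 × 1.6 = 0.04640 m
1 × 2.3×10⁻⁴ × 160 = 0.03680 m
260–1030 m: 1.6×10⁻⁴ × 770 × 0.35 = 0.04312 m
1030–2530 m: 0.9×10⁻⁴ × 1500 × 0.31 = 0.04185 m
Δh = 0.04640 + 0.03680 + 0.04312 + 0.04185 = 0.16817 m

Δh ≈ 168 mm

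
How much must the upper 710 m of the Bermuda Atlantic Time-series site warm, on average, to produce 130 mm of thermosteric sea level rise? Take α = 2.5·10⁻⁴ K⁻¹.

ΔT = Δh/(αH) = 0.13 / (2.5×10⁻⁴ × 710) ≈ 0.7324 K

ΔT ≈ 0.732 K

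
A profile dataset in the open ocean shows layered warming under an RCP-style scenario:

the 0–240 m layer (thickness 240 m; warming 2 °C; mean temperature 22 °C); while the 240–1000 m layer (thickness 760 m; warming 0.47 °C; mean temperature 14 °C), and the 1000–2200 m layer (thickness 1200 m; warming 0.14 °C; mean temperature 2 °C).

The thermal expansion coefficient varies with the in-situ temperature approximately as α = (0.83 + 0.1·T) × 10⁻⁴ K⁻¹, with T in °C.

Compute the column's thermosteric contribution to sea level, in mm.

242 mm

Layer 1: α = (0.83 + 0.1×22)×10⁻⁴ = 3.03×10⁻⁴ K⁻¹
Layer 2: α = (0.83 + 0.1×14)×10⁻⁴ = 2.23×10⁻⁴ K⁻¹
Layer 3: α = (0.83 + 0.1×2)×10⁻⁴ = 1.03×10⁻⁴ K⁻¹
3.03×10⁻⁴ × 2 × 240 = 0.14544 m
240–1000 m: 2.23×10⁻⁴ × 0.47 × 760 = 0.0796556 m
Layer 3: 1200 × 1.03×10⁻⁴ × 0.14 = 0.017304 m
Δh = 0.14544 + 0.0796556 + 0.017304 = 0.2423996 m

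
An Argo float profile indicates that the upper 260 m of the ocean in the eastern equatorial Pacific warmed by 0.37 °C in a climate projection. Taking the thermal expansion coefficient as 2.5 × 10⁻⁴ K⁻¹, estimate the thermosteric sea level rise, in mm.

Δh = αΔT·H = 2.5×10⁻⁴ × 0.37 × 260 = 0.02405 m

Δh ≈ 24.1 mm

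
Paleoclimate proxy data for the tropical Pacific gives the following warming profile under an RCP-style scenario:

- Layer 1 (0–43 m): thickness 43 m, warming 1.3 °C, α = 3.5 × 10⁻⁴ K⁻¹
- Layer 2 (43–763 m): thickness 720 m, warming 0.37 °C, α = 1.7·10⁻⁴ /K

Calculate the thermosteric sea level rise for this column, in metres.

Layer 1: 1.3 × 3.5×10⁻⁴ × 43 = 0.019565 m
Layer 2: 1.7×10⁻⁴ × 720 × 0.37 = 0.045288 m
Δh = 0.019565 + 0.045288 = 0.064853 m ≈ 0.0649 m

about 0.0649 m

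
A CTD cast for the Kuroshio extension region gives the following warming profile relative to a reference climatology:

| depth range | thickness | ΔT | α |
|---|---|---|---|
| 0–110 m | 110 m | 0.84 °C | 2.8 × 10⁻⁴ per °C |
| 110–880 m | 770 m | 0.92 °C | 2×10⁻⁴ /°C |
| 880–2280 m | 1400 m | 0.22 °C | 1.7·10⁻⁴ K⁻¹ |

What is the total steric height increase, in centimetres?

0–110 m: 2.8×10⁻⁴ × 110 × 0.84 = 0.025872 m
Layer 2: 770 × 0.92 × 2×10⁻⁴ = 0.14168 m
880–2280 m: 0.22 × 1.7×10⁻⁴ × 1400 = 0.05236 m
Δh = 0.025872 + 0.14168 + 0.05236 = 0.219912 m ≈ 22 cm

Δh ≈ 22 cm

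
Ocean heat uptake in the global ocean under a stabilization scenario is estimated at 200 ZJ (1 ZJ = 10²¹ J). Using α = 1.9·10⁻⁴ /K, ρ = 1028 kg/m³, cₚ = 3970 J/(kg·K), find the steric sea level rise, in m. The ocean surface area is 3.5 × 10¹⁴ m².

0.027 m

Per unit area: Q = 200×10²¹ / (3.5×10¹⁴) ≈ 5.714×10⁸ J/m²
Δh = αQ/(ρcₚ) = 1.9×10⁻⁴ × 5.714×10⁸ / (1028 × 3970) ≈ 0.026602 m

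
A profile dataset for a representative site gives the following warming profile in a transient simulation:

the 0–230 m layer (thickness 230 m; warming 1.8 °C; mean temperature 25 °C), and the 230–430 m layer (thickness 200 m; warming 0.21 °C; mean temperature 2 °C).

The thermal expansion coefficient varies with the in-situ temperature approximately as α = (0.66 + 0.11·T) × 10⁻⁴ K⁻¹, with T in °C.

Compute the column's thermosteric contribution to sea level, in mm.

Layer 1: α = (0.66 + 0.11×25)×10⁻⁴ = 3.41×10⁻⁴ K⁻¹
Layer 2: α = (0.66 + 0.11×2)×10⁻⁴ = 0.88×10⁻⁴ K⁻¹
Layer 1: 3.41×10⁻⁴ × 230 × 1.8 = 0.141174 m
Layer 2: 200 × 0.88×10⁻⁴ × 0.21 = 0.003696 m
Δh = 0.141174 + 0.003696 = 0.14487 m ≈ 145 mm

145 mm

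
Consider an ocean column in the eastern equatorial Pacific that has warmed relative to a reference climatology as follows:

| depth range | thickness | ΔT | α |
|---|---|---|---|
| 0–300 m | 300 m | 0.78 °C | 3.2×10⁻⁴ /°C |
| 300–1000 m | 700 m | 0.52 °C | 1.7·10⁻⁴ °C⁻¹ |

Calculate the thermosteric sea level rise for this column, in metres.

0–300 m: 3.2×10⁻⁴ × 0.78 × 300 = 0.07488 m
Layer 2: 700 × 0.52 × 1.7×10⁻⁴ = 0.06188 m
Δh = 0.07488 + 0.06188 = 0.13676 m

about 0.137 m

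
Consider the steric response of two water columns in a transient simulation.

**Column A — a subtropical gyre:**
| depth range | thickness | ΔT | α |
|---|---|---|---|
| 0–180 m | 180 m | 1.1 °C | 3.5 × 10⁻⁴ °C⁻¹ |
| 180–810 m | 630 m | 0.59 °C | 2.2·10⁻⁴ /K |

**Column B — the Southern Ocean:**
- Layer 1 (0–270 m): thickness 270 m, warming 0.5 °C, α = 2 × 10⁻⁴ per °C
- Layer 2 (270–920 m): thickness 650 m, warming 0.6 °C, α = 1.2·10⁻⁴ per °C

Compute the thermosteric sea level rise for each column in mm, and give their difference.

A Layer 1: 180 × 1.1 × 3.5×10⁻⁴ = 0.06930 m
A 630 × 2.2×10⁻⁴ × 0.59 = 0.081774 m
A total: 0.151074 m
B 2×10⁻⁴ × 270 × 0.5 = 0.02700 m
B 270–920 m: 0.6 × 650 × 1.2×10⁻⁴ = 0.04680 m
B total: 0.07380 m
Difference: 0.151074 − 0.07380 = 0.077274 m

Δh_A ≈ 151 mm, Δh_B ≈ 73.8 mm; difference ≈ 77.3 mm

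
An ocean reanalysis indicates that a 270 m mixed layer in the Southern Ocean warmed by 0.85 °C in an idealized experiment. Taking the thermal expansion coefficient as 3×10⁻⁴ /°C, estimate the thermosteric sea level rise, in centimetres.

6.9 cm

Δh = αΔT·H = 3×10⁻⁴ × 0.85 × 270 = 0.06885 m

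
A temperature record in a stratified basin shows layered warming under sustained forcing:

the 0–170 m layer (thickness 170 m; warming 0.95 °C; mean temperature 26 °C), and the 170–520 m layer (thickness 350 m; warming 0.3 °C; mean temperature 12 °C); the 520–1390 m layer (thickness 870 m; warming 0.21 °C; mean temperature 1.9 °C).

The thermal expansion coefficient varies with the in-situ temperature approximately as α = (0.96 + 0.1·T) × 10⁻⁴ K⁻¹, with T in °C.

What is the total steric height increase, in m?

Layer 1: α = (0.96 + 0.1×26)×10⁻⁴ = 3.56×10⁻⁴ K⁻¹
Layer 2: α = (0.96 + 0.1×12)×10⁻⁴ = 2.16×10⁻⁴ K⁻¹
Layer 3: α = (0.96 + 0.1×1.9)×10⁻⁴ = 1.15×10⁻⁴ K⁻¹
170 × 0.95 × 3.56×10⁻⁴ = 0.057494 m
170–520 m: 0.3 × 2.16×10⁻⁴ × 350 = 0.02268 m
1.15×10⁻⁴ × 870 × 0.21 = 0.0210105 m
Δh = 0.057494 + 0.02268 + 0.0210105 = 0.1011845 m

about 0.101 m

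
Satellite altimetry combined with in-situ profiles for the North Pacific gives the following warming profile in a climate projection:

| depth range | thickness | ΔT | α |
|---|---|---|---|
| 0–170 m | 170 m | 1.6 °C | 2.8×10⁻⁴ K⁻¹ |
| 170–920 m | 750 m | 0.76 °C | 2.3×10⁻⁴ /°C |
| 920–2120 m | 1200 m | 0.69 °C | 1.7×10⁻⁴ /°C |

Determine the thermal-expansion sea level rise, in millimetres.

170 × 1.6 × 2.8×10⁻⁴ = 0.07616 m
750 × 0.76 × 2.3×10⁻⁴ = 0.13110 m
920–2120 m: 1200 × 1.7×10⁻⁴ × 0.69 = 0.14076 m
Δh = 0.07616 + 0.13110 + 0.14076 = 0.34802 m

350 mm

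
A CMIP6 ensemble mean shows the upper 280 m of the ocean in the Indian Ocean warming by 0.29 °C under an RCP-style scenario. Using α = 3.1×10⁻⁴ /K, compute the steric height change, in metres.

Δh = αΔT·H = 3.1×10⁻⁴ × 0.29 × 280 = 0.025172 m

0.0252 m of thermosteric rise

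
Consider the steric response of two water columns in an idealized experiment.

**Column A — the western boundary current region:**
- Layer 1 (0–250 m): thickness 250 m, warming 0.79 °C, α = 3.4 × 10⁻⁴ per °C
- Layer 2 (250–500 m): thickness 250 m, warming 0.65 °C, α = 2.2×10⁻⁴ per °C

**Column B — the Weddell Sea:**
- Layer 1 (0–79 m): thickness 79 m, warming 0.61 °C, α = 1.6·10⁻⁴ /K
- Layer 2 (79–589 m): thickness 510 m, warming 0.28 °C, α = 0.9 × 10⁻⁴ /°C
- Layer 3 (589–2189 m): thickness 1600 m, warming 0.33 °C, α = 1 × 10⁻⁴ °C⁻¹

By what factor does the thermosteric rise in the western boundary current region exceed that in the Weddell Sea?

a factor of 1.4

A 3.4×10⁻⁴ × 250 × 0.79 = 0.06715 m
A Layer 2: 0.65 × 250 × 2.2×10⁻⁴ = 0.03575 m
A total: 0.10290 m
B 0–79 m: 0.61 × 1.6×10⁻⁴ × 79 = 0.0077104 m
B 510 × 0.9×10⁻⁴ × 0.28 = 0.012852 m
B 589–2189 m: 0.33 × 1600 × 1×10⁻⁴ = 0.05280 m
B total: 0.0733624 m
Ratio: 0.10290 / 0.0733624 ≈ 1.403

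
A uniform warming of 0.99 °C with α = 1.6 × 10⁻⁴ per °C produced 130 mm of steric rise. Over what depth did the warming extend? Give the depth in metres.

H = Δh/(αΔT) = 0.13 / (1.6×10⁻⁴ × 0.99) ≈ 820.7 m

H ≈ 821 m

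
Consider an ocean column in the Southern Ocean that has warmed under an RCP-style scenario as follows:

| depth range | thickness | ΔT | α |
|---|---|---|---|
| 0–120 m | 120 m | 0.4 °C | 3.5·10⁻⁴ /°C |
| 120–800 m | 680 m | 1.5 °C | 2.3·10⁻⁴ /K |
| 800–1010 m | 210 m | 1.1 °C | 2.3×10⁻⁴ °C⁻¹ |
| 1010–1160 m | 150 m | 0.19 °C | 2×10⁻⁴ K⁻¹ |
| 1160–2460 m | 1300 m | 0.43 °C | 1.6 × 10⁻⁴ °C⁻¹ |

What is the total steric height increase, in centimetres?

Δh ≈ 40.0 cm

Layer 1: 3.5×10⁻⁴ × 0.4 × 120 = 0.01680 m
120–800 m: 1.5 × 2.3×10⁻⁴ × 680 = 0.23460 m
800–1010 m: 1.1 × 210 × 2.3×10⁻⁴ = 0.05313 m
1010–1160 m: 150 × 0.19 × 2×10⁻⁴ = 0.00570 m
1160–2460 m: 1300 × 0.43 × 1.6×10⁻⁴ = 0.08944 m
Δh = 0.01680 + 0.23460 + 0.05313 + 0.00570 + 0.08944 = 0.39967 m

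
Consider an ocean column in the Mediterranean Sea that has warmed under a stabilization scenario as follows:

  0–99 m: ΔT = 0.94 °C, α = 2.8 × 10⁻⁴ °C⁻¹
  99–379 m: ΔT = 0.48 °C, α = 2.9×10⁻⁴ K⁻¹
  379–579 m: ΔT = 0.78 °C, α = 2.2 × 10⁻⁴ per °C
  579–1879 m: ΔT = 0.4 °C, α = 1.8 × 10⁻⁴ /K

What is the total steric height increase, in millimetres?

0–99 m: 2.8×10⁻⁴ × 0.94 × 99 = 0.0260568 m
Layer 2: 2.9×10⁻⁴ × 280 × 0.48 = 0.038976 m
0.78 × 200 × 2.2×10⁻⁴ = 0.03432 m
579–1879 m: 1300 × 0.4 × 1.8×10⁻⁴ = 0.09360 m
Δh = 0.0260568 + 0.038976 + 0.03432 + 0.09360 = 0.1929528 m

Δh ≈ 193 mm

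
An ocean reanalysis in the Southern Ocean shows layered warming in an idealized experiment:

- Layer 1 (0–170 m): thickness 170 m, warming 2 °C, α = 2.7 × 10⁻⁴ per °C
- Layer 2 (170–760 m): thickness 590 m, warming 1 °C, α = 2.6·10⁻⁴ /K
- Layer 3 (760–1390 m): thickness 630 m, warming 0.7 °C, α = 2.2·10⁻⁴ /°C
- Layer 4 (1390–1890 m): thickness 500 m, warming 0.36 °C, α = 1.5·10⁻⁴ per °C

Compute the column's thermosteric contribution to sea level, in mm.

Layer 1: 2.7×10⁻⁴ × 170 × 2 = 0.09180 m
170–760 m: 590 × 1 × 2.6×10⁻⁴ = 0.15340 m
Layer 3: 0.7 × 630 × 2.2×10⁻⁴ = 0.09702 m
Layer 4: 500 × 0.36 × 1.5×10⁻⁴ = 0.02700 m
Δh = 0.09180 + 0.15340 + 0.09702 + 0.02700 = 0.36922 m

369 mm of thermosteric rise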